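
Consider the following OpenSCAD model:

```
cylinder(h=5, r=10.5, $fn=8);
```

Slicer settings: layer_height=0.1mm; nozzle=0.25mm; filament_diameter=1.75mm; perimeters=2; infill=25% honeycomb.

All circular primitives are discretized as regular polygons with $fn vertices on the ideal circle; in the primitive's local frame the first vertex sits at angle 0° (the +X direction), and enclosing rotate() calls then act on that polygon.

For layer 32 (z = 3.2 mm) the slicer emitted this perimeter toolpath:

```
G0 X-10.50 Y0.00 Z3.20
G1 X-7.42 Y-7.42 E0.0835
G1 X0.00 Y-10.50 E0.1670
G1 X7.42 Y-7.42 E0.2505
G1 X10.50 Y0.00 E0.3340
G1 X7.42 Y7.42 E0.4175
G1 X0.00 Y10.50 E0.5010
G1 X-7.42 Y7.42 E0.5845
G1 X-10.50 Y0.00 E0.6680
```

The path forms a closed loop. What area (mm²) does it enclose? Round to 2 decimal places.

Apply the shoelace formula to the sequence of (X, Y) vertices; enclosed area = 311.64 mm².

311.64 mm²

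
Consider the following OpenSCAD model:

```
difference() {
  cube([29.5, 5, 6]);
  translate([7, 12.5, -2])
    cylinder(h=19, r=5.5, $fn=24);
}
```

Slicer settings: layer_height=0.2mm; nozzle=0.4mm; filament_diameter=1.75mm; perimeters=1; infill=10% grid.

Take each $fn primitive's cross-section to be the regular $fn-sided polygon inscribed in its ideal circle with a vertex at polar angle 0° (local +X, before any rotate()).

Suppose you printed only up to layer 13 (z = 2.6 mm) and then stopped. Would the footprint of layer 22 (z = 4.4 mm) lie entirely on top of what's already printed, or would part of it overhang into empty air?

entirely on top

Compare the two slices. At z = 2.6: the 29.5×5 cube contributes its full rectangle (area 147.50 mm²); the cylinder at (7, 12.5): section is a regular 24-gon, circumradius r=5.5 (area = (24/2)·5.500²·sin(360°/24) = 93.95 mm²); After the difference (first − rest): starting from the 29.5×5 cube (147.50 mm²), the r=5.5 cylinder at (7, 12.5) misses the remaining region (no effect) — area = 147.50 mm². At z = 4.4: the cube is present — its section is the full 29.5×5 rectangle (area 147.50 mm²); the r=5.5 cylinder at (7, 12.5) gives a regular 24-gon of circumradius 5.5 (constant along its height) (area = (24/2)·5.500²·sin(360°/24) = 93.95 mm²); Taking the first minus the rest: starting from the 29.5×5 cube (147.50 mm²), the r=5.5 cylinder at (7, 12.5) misses the remaining region (no effect) — area = 147.50 mm². Checking containment: the cross-section at z = 4.4 is a subset of the cross-section at z = 2.6.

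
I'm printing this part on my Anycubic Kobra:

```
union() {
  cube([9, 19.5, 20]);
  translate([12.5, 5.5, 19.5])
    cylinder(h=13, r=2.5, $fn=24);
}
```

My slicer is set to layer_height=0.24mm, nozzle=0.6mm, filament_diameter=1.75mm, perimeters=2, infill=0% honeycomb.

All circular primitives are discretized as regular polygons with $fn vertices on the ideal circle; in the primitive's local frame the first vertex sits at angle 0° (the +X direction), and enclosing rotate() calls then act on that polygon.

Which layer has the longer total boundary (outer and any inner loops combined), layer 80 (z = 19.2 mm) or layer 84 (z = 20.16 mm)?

Layer 80 (z = 19.2): the 9×19.5 cube contributes its full rectangle (perimeter 57.00 mm); the cylinder at (12.5, 5.5) is absent (z outside [19.5, 32.5]); Combining (union): only the 9×19.5 cube is present, so the union is just that shape — boundary = 57.00 mm. So its perimeter = 57.00 mm. Layer 84 (z = 20.16): the cube does not reach this height (z outside [0, 20]); the r=2.5 cylinder at (12.5, 5.5) gives a regular 24-gon of circumradius 2.5 (constant along its height) (perimeter = 2·24·2.500·sin(180°/24) = 15.66 mm); Taking the union: only the r=2.5 cylinder at (12.5, 5.5) is present, so the union is just that shape — boundary = 15.66 mm. So its perimeter = 15.66 mm. Layer 80 is larger (57.00 vs 15.66 mm).

layer 80 (z = 19.2 mm)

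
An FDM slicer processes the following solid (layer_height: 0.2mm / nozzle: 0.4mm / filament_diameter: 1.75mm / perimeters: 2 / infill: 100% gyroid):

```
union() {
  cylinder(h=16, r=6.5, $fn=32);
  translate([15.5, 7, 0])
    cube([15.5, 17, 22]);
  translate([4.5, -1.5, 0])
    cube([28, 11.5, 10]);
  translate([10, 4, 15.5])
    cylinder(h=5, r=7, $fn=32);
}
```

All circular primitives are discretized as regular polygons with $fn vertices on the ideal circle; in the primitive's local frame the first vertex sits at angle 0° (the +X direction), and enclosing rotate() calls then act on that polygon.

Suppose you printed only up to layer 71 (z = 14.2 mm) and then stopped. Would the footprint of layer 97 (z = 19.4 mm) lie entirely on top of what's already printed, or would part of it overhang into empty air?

part overhangs

Compare the two slices. At z = 14.2: the r=6.5 cylinder contributes a regular 32-gon of circumradius 6.5 (area = (32/2)·6.500²·sin(360°/32) = 131.88 mm²); the cube at (15.5, 7) is present — its section is the full 15.5×17 rectangle (area 263.50 mm²); the cube at (4.5, -1.5) does not reach this height (z outside [0, 10]); the cylinder at (10, 4) is not intersected at this z (z outside [15.5, 20.5]); Merging all regions: the 2 present regions are separate (no shared area or edge), so areas and boundary lengths simply add and each stays a separate island — area = 395.38 mm². At z = 19.4: the cylinder is not intersected at this z (z outside [0, 16]); the cube at (15.5, 7) (footprint 15.5×17) is included at this height (area 263.50 mm²); the cube at (4.5, -1.5) is absent (z outside [0, 10]); the cylinder at (10, 4): section is a regular 32-gon, circumradius r=7 (area = (32/2)·7.000²·sin(360°/32) = 152.95 mm²); Merging all regions: the regions partially overlap — summed areas 416.45 mm² minus the doubly-counted overlap 0.56 mm² gives 415.89 mm² — area = 415.89 mm². Checking containment: at z = 19.4 the cross-section extends beyond the z = 14.2 cross-section by about 137.64 mm².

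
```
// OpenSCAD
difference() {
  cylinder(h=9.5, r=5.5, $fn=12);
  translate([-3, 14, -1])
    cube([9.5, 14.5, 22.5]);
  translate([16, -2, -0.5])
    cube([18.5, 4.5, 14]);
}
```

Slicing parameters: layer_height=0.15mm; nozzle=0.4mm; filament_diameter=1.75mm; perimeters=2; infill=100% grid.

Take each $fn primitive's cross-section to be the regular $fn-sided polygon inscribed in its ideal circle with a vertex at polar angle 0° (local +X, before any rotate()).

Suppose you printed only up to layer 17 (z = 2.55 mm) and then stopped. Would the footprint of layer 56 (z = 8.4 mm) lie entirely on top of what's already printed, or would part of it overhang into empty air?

Compare the two slices. At z = 2.55: the cylinder: section is a regular 12-gon, circumradius r=5.5 (area = (12/2)·5.500²·sin(360°/12) = 90.75 mm²); the cube at (-3, 14) (footprint 9.5×14.5) is included at this height (area 137.75 mm²); the 18.5×4.5 cube at (16, -2) contributes its full rectangle (area 83.25 mm²); After the difference (first − rest): starting from the r=5.5 cylinder (90.75 mm²), the 9.5×14.5 cube at (-3, 14) misses the remaining region (no effect); the 18.5×4.5 cube at (16, -2) misses the remaining region (no effect) — area = 90.75 mm². At z = 8.4: the cylinder: section is a regular 12-gon, circumradius r=5.5 (area = (12/2)·5.500²·sin(360°/12) = 90.75 mm²); the cube at (-3, 14) (footprint 9.5×14.5) is included at this height (area 137.75 mm²); the cube at (16, -2) (footprint 18.5×4.5) is included at this height (area 83.25 mm²); After the difference (first − rest): starting from the r=5.5 cylinder (90.75 mm²), the 9.5×14.5 cube at (-3, 14) misses the remaining region (no effect); the 18.5×4.5 cube at (16, -2) misses the remaining region (no effect) — area = 90.75 mm². Checking containment: the cross-section at z = 8.4 is a subset of the cross-section at z = 2.55.

entirely on top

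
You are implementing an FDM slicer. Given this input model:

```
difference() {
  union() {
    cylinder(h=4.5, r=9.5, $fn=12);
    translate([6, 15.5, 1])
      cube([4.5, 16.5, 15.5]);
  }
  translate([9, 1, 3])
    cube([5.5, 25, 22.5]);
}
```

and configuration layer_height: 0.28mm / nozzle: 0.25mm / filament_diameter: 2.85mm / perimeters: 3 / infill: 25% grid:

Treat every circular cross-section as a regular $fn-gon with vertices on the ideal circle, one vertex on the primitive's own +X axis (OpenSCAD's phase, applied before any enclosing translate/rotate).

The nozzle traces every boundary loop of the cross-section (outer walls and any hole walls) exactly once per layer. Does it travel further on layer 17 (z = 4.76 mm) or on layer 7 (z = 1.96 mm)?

layer 7 (z = 1.96 mm)

Layer 17 (z = 4.76): the cylinder does not reach this height (z outside [0, 4.5]); the cube at (6, 15.5) (footprint 4.5×16.5) is included at this height (perimeter 42.00 mm); Taking the union: only the 4.5×16.5 cube at (6, 15.5) is present, so the union is just that shape — boundary = 42.00 mm; the 5.5×25 cube at (9, 1) contributes its full rectangle (perimeter 61.00 mm); Subtracting the remaining from the first: starting from that combined region, the 5.5×25 cube at (9, 1) partially overlaps it — only the 15.75 mm² overlap (of its 137.50 mm²) is removed, clipping the outline — boundary = 42.00 mm. So its perimeter = 42.00 mm. Layer 7 (z = 1.96): the r=9.5 cylinder contributes a regular 12-gon of circumradius 9.5 (perimeter = 2·12·9.500·sin(180°/12) = 59.01 mm); the 4.5×16.5 cube at (6, 15.5) contributes its full rectangle (perimeter 42.00 mm); Taking the union: the 2 present regions are separate (no shared area or edge), so areas and boundary lengths simply add and each stays a separate island — boundary = 101.01 mm; the cube at (9, 1) is not intersected at this z (z outside [3, 25.5]); After the difference (first − rest): none of the subtracted shapes is present at this height, so the result so far is unchanged — boundary = 101.01 mm. So its perimeter = 101.01 mm. Layer 7 is larger (101.01 vs 42.00 mm).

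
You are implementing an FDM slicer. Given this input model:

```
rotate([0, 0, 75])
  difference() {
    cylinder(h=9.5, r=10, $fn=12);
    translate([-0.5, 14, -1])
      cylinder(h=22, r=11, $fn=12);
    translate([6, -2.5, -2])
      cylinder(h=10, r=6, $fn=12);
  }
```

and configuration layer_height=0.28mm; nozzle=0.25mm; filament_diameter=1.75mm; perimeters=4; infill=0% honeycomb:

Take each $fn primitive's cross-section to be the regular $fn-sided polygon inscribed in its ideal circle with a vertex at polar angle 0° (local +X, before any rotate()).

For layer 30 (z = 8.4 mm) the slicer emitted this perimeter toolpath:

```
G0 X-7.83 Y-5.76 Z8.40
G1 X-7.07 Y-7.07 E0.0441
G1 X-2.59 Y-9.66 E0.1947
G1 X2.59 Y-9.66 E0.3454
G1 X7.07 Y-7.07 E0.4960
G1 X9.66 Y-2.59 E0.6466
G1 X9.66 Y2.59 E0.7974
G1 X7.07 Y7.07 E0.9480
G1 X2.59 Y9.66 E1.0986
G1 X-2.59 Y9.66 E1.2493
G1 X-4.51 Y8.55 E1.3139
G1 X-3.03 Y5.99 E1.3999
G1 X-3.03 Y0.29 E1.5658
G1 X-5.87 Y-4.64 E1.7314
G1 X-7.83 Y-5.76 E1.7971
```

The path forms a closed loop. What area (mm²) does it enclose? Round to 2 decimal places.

Apply the shoelace formula to the sequence of (X, Y) vertices; enclosed area = 232.75 mm².

232.75 mm²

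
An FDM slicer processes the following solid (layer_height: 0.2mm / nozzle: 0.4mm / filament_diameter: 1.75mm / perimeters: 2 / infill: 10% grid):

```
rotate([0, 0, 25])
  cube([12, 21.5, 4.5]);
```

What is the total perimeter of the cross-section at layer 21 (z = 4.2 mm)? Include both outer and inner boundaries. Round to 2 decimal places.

67.00 mm

At z = 4.2 mm: the 12×21.5 cube contributes its full rectangle (perimeter 67.00 mm); (rotated 25° about Z; rotation is an isometry so areas/perimeters/island counts are preserved). Overall, the cross-section is a single solid region. Total boundary length (outer) = 67.00 mm.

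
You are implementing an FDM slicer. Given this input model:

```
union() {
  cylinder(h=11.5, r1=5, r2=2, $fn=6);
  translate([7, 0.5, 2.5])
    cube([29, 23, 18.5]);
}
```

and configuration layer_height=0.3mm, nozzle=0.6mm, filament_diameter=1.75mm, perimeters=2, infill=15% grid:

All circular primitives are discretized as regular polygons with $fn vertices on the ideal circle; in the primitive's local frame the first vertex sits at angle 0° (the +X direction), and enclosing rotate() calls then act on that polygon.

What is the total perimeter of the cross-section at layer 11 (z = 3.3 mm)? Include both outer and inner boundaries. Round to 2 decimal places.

128.83 mm

At z = 3.3 mm: the cone: at t=0.287 of its height the radius interpolates to r₁+(r₂−r₁)t = 4.139, giving a regular 6-gon of that circumradius (perimeter = 2·6·4.139·sin(180°/6) = 24.83 mm); the cube at (7, 0.5) is present — its section is the full 29×23 rectangle (perimeter 104.00 mm); Combining (union): the 2 present regions are separate (no shared area or edge), so areas and boundary lengths simply add and each stays a separate island — boundary = 128.83 mm. Overall, the cross-section has 2 separate islands. Total boundary length (outer) = 128.83 mm.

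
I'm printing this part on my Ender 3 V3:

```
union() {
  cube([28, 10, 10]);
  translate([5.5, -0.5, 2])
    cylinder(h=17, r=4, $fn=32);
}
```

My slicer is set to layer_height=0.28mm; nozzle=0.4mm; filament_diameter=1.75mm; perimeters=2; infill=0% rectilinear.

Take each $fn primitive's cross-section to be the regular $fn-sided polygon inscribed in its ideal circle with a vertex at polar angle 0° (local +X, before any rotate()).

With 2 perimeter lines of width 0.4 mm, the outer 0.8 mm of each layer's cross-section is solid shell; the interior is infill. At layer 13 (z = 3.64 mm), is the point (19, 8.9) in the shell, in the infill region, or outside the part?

infill

At z = 3.64 mm: the cube (footprint 28×10) is included at this height; the cylinder at (5.5, -0.5): section is a regular 32-gon, circumradius r=4; Combining (union): the regions partially overlap (shared area 21.00 mm²), so overlapping operands fuse into one piece — 1 connected region. Overall, the cross-section is a single solid region. The nearest boundary edge runs (0.00, 10.00)→(28.00, 10.00); distance from the point to it = 1.10 mm. The point is inside the cross-section and 1.10 mm from the nearest boundary — more than the 0.8 mm shell width (2 × 0.4), so it's in the infill interior.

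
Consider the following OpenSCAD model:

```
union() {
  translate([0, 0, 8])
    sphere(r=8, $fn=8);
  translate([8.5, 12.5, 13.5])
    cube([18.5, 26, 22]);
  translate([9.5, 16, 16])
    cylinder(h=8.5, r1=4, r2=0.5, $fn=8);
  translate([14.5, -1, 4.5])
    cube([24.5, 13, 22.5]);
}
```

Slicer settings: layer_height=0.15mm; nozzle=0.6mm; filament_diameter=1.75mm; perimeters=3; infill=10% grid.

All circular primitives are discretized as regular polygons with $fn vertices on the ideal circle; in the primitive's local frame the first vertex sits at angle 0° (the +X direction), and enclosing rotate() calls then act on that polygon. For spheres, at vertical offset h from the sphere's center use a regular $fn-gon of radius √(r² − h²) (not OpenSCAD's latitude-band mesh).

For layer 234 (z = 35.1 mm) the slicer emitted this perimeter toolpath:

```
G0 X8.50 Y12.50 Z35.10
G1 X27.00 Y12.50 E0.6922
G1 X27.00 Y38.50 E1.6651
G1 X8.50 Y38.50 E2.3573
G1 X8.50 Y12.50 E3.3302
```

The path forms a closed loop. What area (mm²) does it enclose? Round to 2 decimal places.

481.00 mm²

Apply the shoelace formula to the sequence of (X, Y) vertices; enclosed area = 481.00 mm².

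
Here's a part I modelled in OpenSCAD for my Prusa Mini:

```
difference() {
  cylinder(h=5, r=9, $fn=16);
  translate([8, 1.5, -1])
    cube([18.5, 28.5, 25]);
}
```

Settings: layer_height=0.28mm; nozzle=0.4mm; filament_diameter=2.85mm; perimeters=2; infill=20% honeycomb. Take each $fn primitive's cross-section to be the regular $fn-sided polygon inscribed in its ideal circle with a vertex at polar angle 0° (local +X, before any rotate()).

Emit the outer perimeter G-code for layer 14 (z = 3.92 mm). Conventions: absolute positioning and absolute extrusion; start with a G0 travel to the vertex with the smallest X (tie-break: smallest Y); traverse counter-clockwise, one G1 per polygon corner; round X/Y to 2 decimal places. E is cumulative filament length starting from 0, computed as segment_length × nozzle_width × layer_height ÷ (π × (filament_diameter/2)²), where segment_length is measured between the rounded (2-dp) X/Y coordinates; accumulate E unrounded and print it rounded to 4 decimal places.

At z = 3.92 mm: the cylinder: section is a regular 16-gon, circumradius r=9; the cube at (8, 1.5) (footprint 18.5×28.5) is included at this height; After the difference (first − rest): starting from the r=9 cylinder, the 18.5×28.5 cube at (8, 1.5) partially overlaps it — only the 1.06 mm² overlap (of its 527.25 mm²) is removed, clipping the outline — 1 connected region. The outline is a single polygon with 18 vertices. Extrusion per mm of travel: 0.4 × 0.28 / (π × 1.425²) = 0.017557. Accumulating E over each segment gives final E = 0.9959.

G0 X-9.00 Y0.00 Z3.92
G1 X-8.31 Y-3.44 E0.0616
G1 X-6.36 Y-6.36 E0.1232
G1 X-3.44 Y-8.31 E0.1849
G1 X0.00 Y-9.00 E0.2465
G1 X3.44 Y-8.31 E0.3081
G1 X6.36 Y-6.36 E0.3697
G1 X8.31 Y-3.44 E0.4314
G1 X9.00 Y0.00 E0.4930
G1 X8.70 Y1.50 E0.5198
G1 X8.00 Y1.50 E0.5321
G1 X8.00 Y3.92 E0.5746
G1 X6.36 Y6.36 E0.6262
G1 X3.44 Y8.31 E0.6879
G1 X0.00 Y9.00 E0.7495
G1 X-3.44 Y8.31 E0.8111
G1 X-6.36 Y6.36 E0.8727
G1 X-8.31 Y3.44 E0.9343
G1 X-9.00 Y0.00 E0.9959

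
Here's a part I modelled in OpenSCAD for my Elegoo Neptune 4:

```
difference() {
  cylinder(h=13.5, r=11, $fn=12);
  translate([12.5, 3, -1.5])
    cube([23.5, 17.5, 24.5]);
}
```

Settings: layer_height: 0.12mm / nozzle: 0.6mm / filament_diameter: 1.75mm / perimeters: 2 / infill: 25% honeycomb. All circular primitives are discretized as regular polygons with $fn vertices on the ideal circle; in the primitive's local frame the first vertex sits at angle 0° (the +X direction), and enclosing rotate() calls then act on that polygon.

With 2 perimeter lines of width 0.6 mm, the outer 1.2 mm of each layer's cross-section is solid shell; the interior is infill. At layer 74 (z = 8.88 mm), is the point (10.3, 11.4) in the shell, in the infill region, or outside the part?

outside

At z = 8.88 mm: the r=11 cylinder gives a regular 12-gon of circumradius 11 (constant along its height); the cube at (12.5, 3) is present — its section is the full 23.5×17.5 rectangle; Subtracting the remaining from the first: starting from the r=11 cylinder, the 23.5×17.5 cube at (12.5, 3) misses the remaining region (no effect) — 1 connected region. Overall, the cross-section is a single solid region. The nearest boundary edge runs (5.50, 9.53)→(9.53, 5.50); distance from the point to it = 4.72 mm. The point is not inside any of the regions above, so it lies outside the cross-section (4.72 mm from the nearest boundary).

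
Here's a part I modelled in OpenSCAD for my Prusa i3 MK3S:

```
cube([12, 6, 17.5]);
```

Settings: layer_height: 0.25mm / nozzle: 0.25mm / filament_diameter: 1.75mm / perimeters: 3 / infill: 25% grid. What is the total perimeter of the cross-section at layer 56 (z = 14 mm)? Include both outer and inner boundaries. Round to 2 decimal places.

36.00 mm

At z = 14 mm: the 12×6 cube contributes its full rectangle (perimeter 36.00 mm). Overall, the cross-section is a single solid region. Total boundary length (outer) = 36.00 mm.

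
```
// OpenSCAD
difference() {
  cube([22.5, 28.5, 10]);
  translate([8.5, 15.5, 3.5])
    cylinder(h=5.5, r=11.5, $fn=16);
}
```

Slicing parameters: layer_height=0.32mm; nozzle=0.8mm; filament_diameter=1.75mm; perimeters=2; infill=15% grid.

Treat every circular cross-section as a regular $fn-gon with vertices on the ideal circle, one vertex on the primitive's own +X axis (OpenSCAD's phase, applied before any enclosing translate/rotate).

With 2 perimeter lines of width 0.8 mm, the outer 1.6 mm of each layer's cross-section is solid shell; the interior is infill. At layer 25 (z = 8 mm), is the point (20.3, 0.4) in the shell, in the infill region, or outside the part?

shell

At z = 8 mm: the cube (footprint 22.5×28.5) is included at this height; the cylinder at (8.5, 15.5): section is a regular 16-gon, circumradius r=11.5; Subtracting the remaining from the first: starting from the 22.5×28.5 cube, the r=11.5 cylinder at (8.5, 15.5) partially overlaps it — only the 375.57 mm² overlap (of its 404.88 mm²) is removed, clipping the outline — 1 connected region. Overall, the cross-section is a single solid region. The nearest boundary edge runs (22.50, 0.00)→(0.00, 0.00); distance from the point to it = 0.40 mm. The point is inside the cross-section, 0.40 mm from the nearest boundary — within the 1.6 mm shell band (2 × 0.8).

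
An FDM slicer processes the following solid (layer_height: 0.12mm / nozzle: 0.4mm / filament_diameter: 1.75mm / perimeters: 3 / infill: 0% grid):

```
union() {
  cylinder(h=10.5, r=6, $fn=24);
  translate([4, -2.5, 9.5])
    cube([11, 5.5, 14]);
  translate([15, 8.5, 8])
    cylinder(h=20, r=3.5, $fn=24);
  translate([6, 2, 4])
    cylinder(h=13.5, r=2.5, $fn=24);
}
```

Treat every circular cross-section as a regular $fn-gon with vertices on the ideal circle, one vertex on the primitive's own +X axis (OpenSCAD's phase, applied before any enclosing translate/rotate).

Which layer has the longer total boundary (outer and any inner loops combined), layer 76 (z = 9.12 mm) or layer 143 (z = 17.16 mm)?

layer 76 (z = 9.12 mm)

Layer 76 (z = 9.12): the r=6 cylinder contributes a regular 24-gon of circumradius 6 (perimeter = 2·24·6.000·sin(180°/24) = 37.59 mm); the cube at (4, -2.5) is absent (z outside [9.5, 23.5]); the r=3.5 cylinder at (15, 8.5) gives a regular 24-gon of circumradius 3.5 (constant along its height) (perimeter = 2·24·3.500·sin(180°/24) = 21.93 mm); the r=2.5 cylinder at (6, 2) contributes a regular 24-gon of circumradius 2.5 (perimeter = 2·24·2.500·sin(180°/24) = 15.66 mm); Taking the union: the regions partially overlap (shared area 7.13 mm²), so the edge portions inside another operand are dropped and the merged outline is re-measured after clipping — boundary = 64.25 mm. So its perimeter = 64.25 mm. Layer 143 (z = 17.16): the cylinder does not reach this height (z outside [0, 10.5]); the cube at (4, -2.5) is present — its section is the full 11×5.5 rectangle (perimeter 33.00 mm); the r=3.5 cylinder at (15, 8.5) gives a regular 24-gon of circumradius 3.5 (constant along its height) (perimeter = 2·24·3.500·sin(180°/24) = 21.93 mm); the r=2.5 cylinder at (6, 2) contributes a regular 24-gon of circumradius 2.5 (perimeter = 2·24·2.500·sin(180°/24) = 15.66 mm); Taking the union: the regions partially overlap (shared area 13.63 mm²), so the edge portions inside another operand are dropped and the merged outline is re-measured after clipping — boundary = 56.57 mm. So its perimeter = 56.57 mm. Layer 76 is larger (64.25 vs 56.57 mm).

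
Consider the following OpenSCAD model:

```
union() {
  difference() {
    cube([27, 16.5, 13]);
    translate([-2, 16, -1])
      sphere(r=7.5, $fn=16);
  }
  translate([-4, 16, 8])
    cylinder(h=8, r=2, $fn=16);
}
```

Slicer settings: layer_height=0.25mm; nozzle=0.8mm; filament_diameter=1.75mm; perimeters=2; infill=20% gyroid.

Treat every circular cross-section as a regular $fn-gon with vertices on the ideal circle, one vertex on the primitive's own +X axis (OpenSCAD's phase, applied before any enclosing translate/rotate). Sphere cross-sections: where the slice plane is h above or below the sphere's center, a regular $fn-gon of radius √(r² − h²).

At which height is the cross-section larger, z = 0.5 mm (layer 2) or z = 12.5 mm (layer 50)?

layer 50 (z = 12.5 mm)

Layer 2 (z = 0.5): the cube is present — its section is the full 27×16.5 rectangle (area 445.50 mm²); the sphere at (-2, 16): section is a regular 16-gon, circumradius = √(r²−h²) = √(7.5²−1.5²) = 7.348 (area = (16/2)·7.348²·sin(360°/16) = 165.32 mm²); Taking the first minus the rest: starting from the 27×16.5 cube (445.50 mm²), the r=7.5 sphere at (-2, 16) partially overlaps it — only the 29.68 mm² overlap (of its 165.32 mm²) is removed, clipping the outline — area = 415.82 mm²; the cylinder at (-4, 16) is absent (z outside [8, 16]); Combining (union): only the result so far is present, so the union is just that shape — area = 415.82 mm². So its area = 415.82 mm². Layer 50 (z = 12.5): the cube is present — its section is the full 27×16.5 rectangle (area 445.50 mm²); the sphere at (-2, 16) is absent (|z−center|=13.500 > r=7.5); After the difference (first − rest): none of the subtracted shapes is present at this height, so the 27×16.5 cube is unchanged — area = 445.50 mm²; the r=2 cylinder at (-4, 16) gives a regular 16-gon of circumradius 2 (constant along its height) (area = (16/2)·2.000²·sin(360°/16) = 12.25 mm²); Combining (union): the 2 present regions are separate (no shared area or edge), so areas and boundary lengths simply add and each stays a separate island — area = 457.75 mm². So its area = 457.75 mm². Layer 50 is larger (457.75 vs 415.82 mm²).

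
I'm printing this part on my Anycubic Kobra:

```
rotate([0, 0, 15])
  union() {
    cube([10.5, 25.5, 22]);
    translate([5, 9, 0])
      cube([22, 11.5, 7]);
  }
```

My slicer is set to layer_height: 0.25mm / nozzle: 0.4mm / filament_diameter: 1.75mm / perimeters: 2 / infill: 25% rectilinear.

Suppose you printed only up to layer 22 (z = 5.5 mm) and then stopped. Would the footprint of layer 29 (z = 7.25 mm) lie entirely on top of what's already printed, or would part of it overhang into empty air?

entirely on top

Compare the two slices. At z = 5.5: the 10.5×25.5 cube contributes its full rectangle (area 267.75 mm²); the 22×11.5 cube at (5, 9) contributes its full rectangle (area 253.00 mm²); Combining (union): the regions partially overlap — summed areas 520.75 mm² minus the doubly-counted overlap 63.25 mm² gives 457.50 mm² — area = 457.50 mm²; (whole slice rotated 15° about Z — lengths, areas and connectivity unchanged). At z = 7.25: the cube (footprint 10.5×25.5) is included at this height (area 267.75 mm²); the cube at (5, 9) is not intersected at this z (z outside [0, 7]); Merging all regions: only the 10.5×25.5 cube is present, so the union is just that shape — area = 267.75 mm²; (whole slice rotated 15° about Z — lengths, areas and connectivity unchanged). Checking containment: the cross-section at z = 7.25 is a subset of the cross-section at z = 5.5.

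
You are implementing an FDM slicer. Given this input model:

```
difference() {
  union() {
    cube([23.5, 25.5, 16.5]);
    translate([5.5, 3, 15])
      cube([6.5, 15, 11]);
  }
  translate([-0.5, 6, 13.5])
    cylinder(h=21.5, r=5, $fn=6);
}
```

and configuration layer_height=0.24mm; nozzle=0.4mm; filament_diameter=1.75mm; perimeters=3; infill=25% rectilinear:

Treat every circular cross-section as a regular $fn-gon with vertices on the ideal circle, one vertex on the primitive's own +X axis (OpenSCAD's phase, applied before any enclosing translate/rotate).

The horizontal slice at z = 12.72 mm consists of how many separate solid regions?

1

At z = 12.72 mm: the cube (footprint 23.5×25.5) is included at this height; the cube at (5.5, 3) is not intersected at this z (z outside [15, 26]); Combining (union): only the 23.5×25.5 cube is present, so the union is just that shape — 1 connected region; the cylinder at (-0.5, 6) is not intersected at this z (z outside [13.5, 35]); Taking the first minus the rest: none of the subtracted shapes is present at this height, so that combined region is unchanged — 1 connected region. The result has 1 disconnected region.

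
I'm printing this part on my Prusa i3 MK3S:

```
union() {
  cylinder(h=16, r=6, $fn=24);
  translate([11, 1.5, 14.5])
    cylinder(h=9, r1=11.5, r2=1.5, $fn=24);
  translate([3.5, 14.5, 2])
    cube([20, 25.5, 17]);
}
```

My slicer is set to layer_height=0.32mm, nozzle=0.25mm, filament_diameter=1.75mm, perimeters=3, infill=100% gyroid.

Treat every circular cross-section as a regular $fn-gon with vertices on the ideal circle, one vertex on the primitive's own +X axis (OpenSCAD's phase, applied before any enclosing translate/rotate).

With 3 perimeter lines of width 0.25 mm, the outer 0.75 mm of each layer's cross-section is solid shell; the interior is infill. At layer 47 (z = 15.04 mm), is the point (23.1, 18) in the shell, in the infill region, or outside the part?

At z = 15.04 mm: the r=6 cylinder contributes a regular 24-gon of circumradius 6; the cone at (11, 1.5): at t=0.060 of its height the radius interpolates to r₁+(r₂−r₁)t = 10.900, giving a regular 24-gon of that circumradius; the cube at (3.5, 14.5) is present — its section is the full 20×25.5 rectangle; Taking the union: the regions partially overlap (shared area 46.31 mm²), so overlapping operands fuse into one piece — 2 connected regions. Overall, the cross-section has 2 separate islands. The nearest boundary edge runs (23.50, 40.00)→(23.50, 14.50); distance from the point to it = 0.40 mm. (Shell/infill is judged within the island containing the point — the largest one.) The point is inside the cross-section, 0.40 mm from the nearest boundary — within the 0.75 mm shell band (3 × 0.25).

shell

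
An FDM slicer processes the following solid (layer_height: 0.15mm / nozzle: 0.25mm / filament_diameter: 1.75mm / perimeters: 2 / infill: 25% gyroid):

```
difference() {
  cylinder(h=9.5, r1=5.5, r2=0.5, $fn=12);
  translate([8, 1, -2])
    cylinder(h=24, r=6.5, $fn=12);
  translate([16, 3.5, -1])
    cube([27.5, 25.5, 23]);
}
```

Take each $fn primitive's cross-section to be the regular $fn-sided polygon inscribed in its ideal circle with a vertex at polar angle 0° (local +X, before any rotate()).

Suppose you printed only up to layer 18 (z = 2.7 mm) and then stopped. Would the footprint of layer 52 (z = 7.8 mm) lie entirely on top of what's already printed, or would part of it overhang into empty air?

Compare the two slices. At z = 2.7: the cone (r1=5.5→r2=0.5) has section circumradius 4.079 here — a regular 12-gon (area = (12/2)·4.079²·sin(360°/12) = 49.91 mm²); the cylinder at (8, 1): section is a regular 12-gon, circumradius r=6.5 (area = (12/2)·6.500²·sin(360°/12) = 126.75 mm²); the 27.5×25.5 cube at (16, 3.5) contributes its full rectangle (area 701.25 mm²); Subtracting the remaining from the first: starting from the cone (49.91 mm²), the r=6.5 cylinder at (8, 1) partially overlaps it — only the 9.69 mm² overlap (of its 126.75 mm²) is removed, clipping the outline; the 27.5×25.5 cube at (16, 3.5) misses the remaining region (no effect) — area = 40.22 mm². At z = 7.8: the cone contributes a regular 12-gon of circumradius 1.395 (interpolated between r1=5.5 and r2=0.5 at t=0.821) (area = (12/2)·1.395²·sin(360°/12) = 5.84 mm²); the r=6.5 cylinder at (8, 1) gives a regular 12-gon of circumradius 6.5 (constant along its height) (area = (12/2)·6.500²·sin(360°/12) = 126.75 mm²); the cube at (16, 3.5) (footprint 27.5×25.5) is included at this height (area 701.25 mm²); Subtracting the remaining from the first: starting from the cone (5.84 mm²), the r=6.5 cylinder at (8, 1) misses the remaining region (no effect); the 27.5×25.5 cube at (16, 3.5) misses the remaining region (no effect) — area = 5.84 mm². Checking containment: the cross-section at z = 7.8 is a subset of the cross-section at z = 2.7.

entirely on top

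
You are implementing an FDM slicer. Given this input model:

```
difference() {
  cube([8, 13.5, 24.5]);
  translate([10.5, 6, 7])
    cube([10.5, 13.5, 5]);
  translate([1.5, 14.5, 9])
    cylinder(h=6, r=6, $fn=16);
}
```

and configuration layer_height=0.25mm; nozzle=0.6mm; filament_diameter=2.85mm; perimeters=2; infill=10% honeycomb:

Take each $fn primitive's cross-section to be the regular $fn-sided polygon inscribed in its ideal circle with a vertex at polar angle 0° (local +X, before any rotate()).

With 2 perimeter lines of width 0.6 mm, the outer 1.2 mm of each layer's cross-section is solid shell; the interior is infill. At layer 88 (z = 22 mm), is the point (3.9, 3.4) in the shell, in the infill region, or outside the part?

At z = 22 mm: the cube is present — its section is the full 8×13.5 rectangle; the cube at (10.5, 6) does not reach this height (z outside [7, 12]); the cylinder at (1.5, 14.5) is not intersected at this z (z outside [9, 15]); After the difference (first − rest): none of the subtracted shapes is present at this height, so the 8×13.5 cube is unchanged — 1 connected region. Overall, the cross-section is a single solid region. The nearest boundary edge runs (0.00, 0.00)→(8.00, 0.00); distance from the point to it = 3.40 mm. The point is inside the cross-section and 3.40 mm from the nearest boundary — more than the 1.2 mm shell width (2 × 0.6), so it's in the infill interior.

infill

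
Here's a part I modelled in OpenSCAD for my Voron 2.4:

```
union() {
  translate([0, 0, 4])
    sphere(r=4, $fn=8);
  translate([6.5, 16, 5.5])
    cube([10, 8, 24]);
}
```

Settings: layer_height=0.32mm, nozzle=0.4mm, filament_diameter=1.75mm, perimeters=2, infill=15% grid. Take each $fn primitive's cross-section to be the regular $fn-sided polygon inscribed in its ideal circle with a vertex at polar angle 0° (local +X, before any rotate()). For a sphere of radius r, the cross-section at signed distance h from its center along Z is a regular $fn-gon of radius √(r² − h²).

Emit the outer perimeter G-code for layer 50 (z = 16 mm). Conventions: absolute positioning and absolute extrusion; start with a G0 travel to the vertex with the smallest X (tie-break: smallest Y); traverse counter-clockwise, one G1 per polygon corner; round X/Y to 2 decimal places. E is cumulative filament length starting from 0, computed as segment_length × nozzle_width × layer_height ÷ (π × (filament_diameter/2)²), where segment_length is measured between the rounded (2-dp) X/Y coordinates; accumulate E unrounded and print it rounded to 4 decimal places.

At z = 16 mm: the sphere is not intersected at this z (|z−center|=12.000 > r=4); the 10×8 cube at (6.5, 16) contributes its full rectangle; Combining (union): only the 10×8 cube at (6.5, 16) is present, so the union is just that shape — 1 connected region. The outline is a single polygon with 4 vertices. Extrusion per mm of travel: 0.4 × 0.32 / (π × 0.875²) = 0.053216. Accumulating E over each segment gives final E = 1.9158.

G0 X6.50 Y16.00 Z16.00
G1 X16.50 Y16.00 E0.5322
G1 X16.50 Y24.00 E0.9579
G1 X6.50 Y24.00 E1.4901
G1 X6.50 Y16.00 E1.9158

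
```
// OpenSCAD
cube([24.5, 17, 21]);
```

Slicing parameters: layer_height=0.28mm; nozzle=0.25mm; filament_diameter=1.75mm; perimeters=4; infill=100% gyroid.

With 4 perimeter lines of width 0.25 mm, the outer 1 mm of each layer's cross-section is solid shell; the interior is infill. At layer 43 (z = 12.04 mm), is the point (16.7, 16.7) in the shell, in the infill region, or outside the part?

shell

At z = 12.04 mm: the 24.5×17 cube contributes its full rectangle. Overall, the cross-section is a single solid region. The nearest boundary edge runs (24.50, 17.00)→(0.00, 17.00); distance from the point to it = 0.30 mm. The point is inside the cross-section, 0.30 mm from the nearest boundary — within the 1 mm shell band (4 × 0.25).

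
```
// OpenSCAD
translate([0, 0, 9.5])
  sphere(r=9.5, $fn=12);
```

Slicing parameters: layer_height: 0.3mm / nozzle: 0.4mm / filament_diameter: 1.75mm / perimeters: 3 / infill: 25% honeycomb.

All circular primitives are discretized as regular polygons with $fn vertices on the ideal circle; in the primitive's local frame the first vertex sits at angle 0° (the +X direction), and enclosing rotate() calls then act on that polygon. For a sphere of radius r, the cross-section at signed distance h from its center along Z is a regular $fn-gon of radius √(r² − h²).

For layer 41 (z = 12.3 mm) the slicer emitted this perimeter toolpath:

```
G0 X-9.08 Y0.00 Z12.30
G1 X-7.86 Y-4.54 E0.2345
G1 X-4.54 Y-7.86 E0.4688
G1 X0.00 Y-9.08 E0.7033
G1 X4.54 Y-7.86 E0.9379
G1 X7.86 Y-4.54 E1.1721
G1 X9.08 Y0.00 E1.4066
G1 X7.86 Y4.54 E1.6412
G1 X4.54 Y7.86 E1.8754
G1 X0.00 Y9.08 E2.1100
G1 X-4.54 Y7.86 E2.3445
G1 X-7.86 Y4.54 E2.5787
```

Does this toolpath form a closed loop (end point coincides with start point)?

no

Start point (G0): (-9.08, 0.00). End point (last G1): the path does not return to the start — open.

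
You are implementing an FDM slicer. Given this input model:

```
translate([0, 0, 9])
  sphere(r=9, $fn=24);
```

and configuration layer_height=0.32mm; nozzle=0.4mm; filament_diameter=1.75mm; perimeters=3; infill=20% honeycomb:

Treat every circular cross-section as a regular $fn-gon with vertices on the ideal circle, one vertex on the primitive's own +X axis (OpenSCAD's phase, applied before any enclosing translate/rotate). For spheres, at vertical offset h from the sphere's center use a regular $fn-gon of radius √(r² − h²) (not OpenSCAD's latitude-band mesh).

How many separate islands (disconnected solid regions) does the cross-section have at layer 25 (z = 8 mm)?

1

At z = 8 mm: the sphere: section is a regular 24-gon, circumradius = √(r²−h²) = √(9²−1²) = 8.944. Overall, the cross-section is a single solid region. Island count = 1.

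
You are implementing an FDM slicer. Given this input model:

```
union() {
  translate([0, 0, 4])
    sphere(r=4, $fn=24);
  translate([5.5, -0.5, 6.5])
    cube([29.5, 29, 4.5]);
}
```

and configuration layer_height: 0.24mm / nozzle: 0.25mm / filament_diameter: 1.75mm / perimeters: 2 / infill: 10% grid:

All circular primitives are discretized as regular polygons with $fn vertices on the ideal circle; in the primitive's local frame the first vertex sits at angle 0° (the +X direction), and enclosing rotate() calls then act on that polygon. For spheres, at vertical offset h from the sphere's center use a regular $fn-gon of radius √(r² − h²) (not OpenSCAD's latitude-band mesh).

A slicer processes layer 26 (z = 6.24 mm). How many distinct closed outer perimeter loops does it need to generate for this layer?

At z = 6.24 mm: the r=4 sphere contributes a regular 24-gon of circumradius √(4²−2.24²) = 3.314; the cube at (5.5, -0.5) does not reach this height (z outside [6.5, 11]); Combining (union): only the r=4 sphere is present, so the union is just that shape — 1 connected region. The result has 1 disconnected region.

1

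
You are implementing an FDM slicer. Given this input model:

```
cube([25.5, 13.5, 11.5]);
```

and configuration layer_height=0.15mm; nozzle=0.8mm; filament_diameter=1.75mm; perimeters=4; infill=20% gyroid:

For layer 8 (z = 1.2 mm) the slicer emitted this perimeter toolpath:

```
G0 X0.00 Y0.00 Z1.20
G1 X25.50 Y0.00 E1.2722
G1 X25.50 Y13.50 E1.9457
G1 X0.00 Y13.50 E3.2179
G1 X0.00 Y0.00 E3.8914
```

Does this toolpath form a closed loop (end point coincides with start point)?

yes

Start point (G0): (0.00, 0.00). End point (last G1): the path returns to the start — closed.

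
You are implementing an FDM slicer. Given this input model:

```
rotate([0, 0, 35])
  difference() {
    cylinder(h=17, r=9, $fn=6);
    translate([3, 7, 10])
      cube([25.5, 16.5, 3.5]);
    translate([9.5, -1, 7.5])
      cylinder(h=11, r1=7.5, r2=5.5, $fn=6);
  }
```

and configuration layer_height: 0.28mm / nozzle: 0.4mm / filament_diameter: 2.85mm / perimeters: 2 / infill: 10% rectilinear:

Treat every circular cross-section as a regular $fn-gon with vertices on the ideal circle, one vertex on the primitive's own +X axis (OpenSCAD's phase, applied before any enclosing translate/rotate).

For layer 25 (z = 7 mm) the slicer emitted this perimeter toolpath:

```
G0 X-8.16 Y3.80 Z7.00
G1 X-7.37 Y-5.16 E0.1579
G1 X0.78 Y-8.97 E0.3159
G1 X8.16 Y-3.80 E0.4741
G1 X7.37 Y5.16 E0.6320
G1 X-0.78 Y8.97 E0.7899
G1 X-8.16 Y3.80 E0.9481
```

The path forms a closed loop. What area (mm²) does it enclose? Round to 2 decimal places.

Apply the shoelace formula to the sequence of (X, Y) vertices; enclosed area = 210.48 mm².

210.48 mm²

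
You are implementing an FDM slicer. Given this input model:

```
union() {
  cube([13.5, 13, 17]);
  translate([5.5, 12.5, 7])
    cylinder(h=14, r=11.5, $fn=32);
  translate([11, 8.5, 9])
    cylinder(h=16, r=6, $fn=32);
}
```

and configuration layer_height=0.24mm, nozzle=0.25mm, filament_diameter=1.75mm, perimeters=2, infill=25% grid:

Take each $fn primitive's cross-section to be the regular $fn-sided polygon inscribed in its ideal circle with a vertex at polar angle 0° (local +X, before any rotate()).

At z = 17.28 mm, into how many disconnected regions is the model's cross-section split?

At z = 17.28 mm: the cube is absent (z outside [0, 17]); the r=11.5 cylinder at (5.5, 12.5) gives a regular 32-gon of circumradius 11.5 (constant along its height); the r=6 cylinder at (11, 8.5) contributes a regular 32-gon of circumradius 6; Combining (union): the regions partially overlap (shared area 103.38 mm²), so overlapping operands fuse into one piece — 1 connected region. The result has 1 disconnected region.

1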